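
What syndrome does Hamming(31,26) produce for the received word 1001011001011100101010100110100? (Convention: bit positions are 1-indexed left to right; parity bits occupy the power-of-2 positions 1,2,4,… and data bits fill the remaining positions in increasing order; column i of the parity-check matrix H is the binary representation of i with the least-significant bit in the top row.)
Syndrome s = H · r^T (mod 2), r = 1001011001011100101010100110100:
  s[0] = (1010101010101010101010101010101)·(1001011001011100101010100110100) mod 2 = 1+0+0+0+0+0+1+0+0+0+0+0+1+0+0+0+1+0+1+0+1+0+1+0+0+0+1+0+1+0+0 mod 2 = 1
  s[1] = (0110011001100110011001100110011)·(1001011001011100101010100110100) mod 2 = 0+0+0+0+0+1+1+0+0+1+0+0+0+1+0+0+0+0+1+0+0+0+1+0+0+1+1+0+0+0+0 mod 2 = 0
  s[2] = (0001111000011110000111100001111)·(1001011001011100101010100110100) mod 2 = 0+0+0+1+0+1+1+0+0+0+0+1+1+1+0+0+0+0+0+0+1+0+1+0+0+0+0+0+1+0+0 mod 2 = 1
  s[3] = (0000000111111110000000011111111)·(1001011001011100101010100110100) mod 2 = 0+0+0+0+0+0+0+0+0+1+0+1+1+1+0+0+0+0+0+0+0+0+0+0+0+1+1+0+1+0+0 mod 2 = 1
  s[4] = (0000000000000001111111111111111)·(1001011001011100101010100110100) mod 2 = 0+0+0+0+0+0+0+0+0+0+0+0+0+0+0+0+1+0+1+0+1+0+1+0+0+1+1+0+1+0+0 mod 2 = 1
Syndrome = 10111
Non-zero syndrome: error at position 29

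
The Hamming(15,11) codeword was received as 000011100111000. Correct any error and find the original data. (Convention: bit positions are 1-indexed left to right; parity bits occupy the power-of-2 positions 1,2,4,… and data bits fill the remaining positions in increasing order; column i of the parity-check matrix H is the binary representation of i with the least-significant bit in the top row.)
Syndrome s = H · r^T (mod 2), r = 000011100111000:
  s[0] = (101010101010101)·(000011100111000) mod 2 = 0+0+0+0+1+0+1+0+0+0+1+0+0+0+0 mod 2 = 1
  s[1] = (011001100110011)·(000011100111000) mod 2 = 0+0+0+0+0+1+1+0+0+1+1+0+0+0+0 mod 2 = 0
  s[2] = (000111100001111)·(000011100111000) mod 2 = 0+0+0+0+1+1+1+0+0+0+0+1+0+0+0 mod 2 = 0
  s[3] = (000000011111111)·(000011100111000) mod 2 = 0+0+0+0+0+0+0+0+0+1+1+1+0+0+0 mod 2 = 1
Syndrome = 1001
Column 9 of H equals this syndrome → error at bit 9 (1-indexed).
Flip bit 9: 000011100111000 → 000011101111000
Extract data bits at positions {3,5,6,7,9,10,11,12,13,14,15}: 01111111000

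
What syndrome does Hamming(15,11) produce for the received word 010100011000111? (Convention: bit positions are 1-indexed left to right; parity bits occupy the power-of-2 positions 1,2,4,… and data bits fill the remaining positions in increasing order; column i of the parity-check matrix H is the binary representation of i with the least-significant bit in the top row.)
Syndrome s = H · r^T (mod 2), r = 010100011000111:
  s[0] = (101010101010101)·(010100011000111) mod 2 = 0+0+0+0+0+0+0+0+1+0+0+0+1+0+1 mod 2 = 1
  s[1] = (011001100110011)·(010100011000111) mod 2 = 0+1+0+0+0+0+0+0+0+0+0+0+0+1+1 mod 2 = 1
  s[2] = (000111100001111)·(010100011000111) mod 2 = 0+0+0+1+0+0+0+0+0+0+0+0+1+1+1 mod 2 = 0
  s[3] = (000000011111111)·(010100011000111) mod 2 = 0+0+0+0+0+0+0+1+1+0+0+0+1+1+1 mod 2 = 1
Syndrome = 1101
Non-zero syndrome: error at position 11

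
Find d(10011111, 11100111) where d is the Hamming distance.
XOR = 01111000, count of 1s = 4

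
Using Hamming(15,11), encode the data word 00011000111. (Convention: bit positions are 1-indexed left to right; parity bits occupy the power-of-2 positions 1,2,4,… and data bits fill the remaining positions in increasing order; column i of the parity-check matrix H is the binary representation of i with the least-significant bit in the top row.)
Codeword c = d · G (mod 2), d = 00011000111:
  c[0] = d·G[:,0] = (00011000111)·(11011010101) mod 2 = 0+0+0+1+1+0+0+0+1+0+1 mod 2 = 0
  c[1] = d·G[:,1] = (00011000111)·(10110110011) mod 2 = 0+0+0+1+0+0+0+0+0+1+1 mod 2 = 1
  c[2] = d·G[:,2] = (00011000111)·(10000000000) mod 2 = 0+0+0+0+0+0+0+0+0+0+0 mod 2 = 0
  c[3] = d·G[:,3] = (00011000111)·(01110001111) mod 2 = 0+0+0+1+0+0+0+0+1+1+1 mod 2 = 0
  c[4] = d·G[:,4] = (00011000111)·(01000000000) mod 2 = 0+0+0+0+0+0+0+0+0+0+0 mod 2 = 0
  c[5] = d·G[:,5] = (00011000111)·(00100000000) mod 2 = 0+0+0+0+0+0+0+0+0+0+0 mod 2 = 0
  c[6] = d·G[:,6] = (00011000111)·(00010000000) mod 2 = 0+0+0+1+0+0+0+0+0+0+0 mod 2 = 1
  c[7] = d·G[:,7] = (00011000111)·(00001111111) mod 2 = 0+0+0+0+1+0+0+0+1+1+1 mod 2 = 0
  c[8] = d·G[:,8] = (00011000111)·(00001000000) mod 2 = 0+0+0+0+1+0+0+0+0+0+0 mod 2 = 1
  c[9] = d·G[:,9] = (00011000111)·(00000100000) mod 2 = 0+0+0+0+0+0+0+0+0+0+0 mod 2 = 0
  c[10] = d·G[:,10] = (00011000111)·(00000010000) mod 2 = 0+0+0+0+0+0+0+0+0+0+0 mod 2 = 0
  c[11] = d·G[:,11] = (00011000111)·(00000001000) mod 2 = 0+0+0+0+0+0+0+0+0+0+0 mod 2 = 0
  c[12] = d·G[:,12] = (00011000111)·(00000000100) mod 2 = 0+0+0+0+0+0+0+0+1+0+0 mod 2 = 1
  c[13] = d·G[:,13] = (00011000111)·(00000000010) mod 2 = 0+0+0+0+0+0+0+0+0+1+0 mod 2 = 1
  c[14] = d·G[:,14] = (00011000111)·(00000000001) mod 2 = 0+0+0+0+0+0+0+0+0+0+1 mod 2 = 1
Codeword = 010000101000111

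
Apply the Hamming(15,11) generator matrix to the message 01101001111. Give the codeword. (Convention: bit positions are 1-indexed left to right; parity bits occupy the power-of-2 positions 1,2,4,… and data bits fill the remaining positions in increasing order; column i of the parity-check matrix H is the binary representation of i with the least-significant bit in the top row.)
Codeword c = d · G (mod 2), d = 01101001111:
  c[0] = d·G[:,0] = (01101001111)·(11011010101) mod 2 = 0+1+0+0+1+0+0+0+1+0+1 mod 2 = 0
  c[1] = d·G[:,1] = (01101001111)·(10110110011) mod 2 = 0+0+1+0+0+0+0+0+0+1+1 mod 2 = 1
  c[2] = d·G[:,2] = (01101001111)·(10000000000) mod 2 = 0+0+0+0+0+0+0+0+0+0+0 mod 2 = 0
  c[3] = d·G[:,3] = (01101001111)·(01110001111) mod 2 = 0+1+1+0+0+0+0+1+1+1+1 mod 2 = 0
  c[4] = d·G[:,4] = (01101001111)·(01000000000) mod 2 = 0+1+0+0+0+0+0+0+0+0+0 mod 2 = 1
  c[5] = d·G[:,5] = (01101001111)·(00100000000) mod 2 = 0+0+1+0+0+0+0+0+0+0+0 mod 2 = 1
  c[6] = d·G[:,6] = (01101001111)·(00010000000) mod 2 = 0+0+0+0+0+0+0+0+0+0+0 mod 2 = 0
  c[7] = d·G[:,7] = (01101001111)·(00001111111) mod 2 = 0+0+0+0+1+0+0+1+1+1+1 mod 2 = 1
  c[8] = d·G[:,8] = (01101001111)·(00001000000) mod 2 = 0+0+0+0+1+0+0+0+0+0+0 mod 2 = 1
  c[9] = d·G[:,9] = (01101001111)·(00000100000) mod 2 = 0+0+0+0+0+0+0+0+0+0+0 mod 2 = 0
  c[10] = d·G[:,10] = (01101001111)·(00000010000) mod 2 = 0+0+0+0+0+0+0+0+0+0+0 mod 2 = 0
  c[11] = d·G[:,11] = (01101001111)·(00000001000) mod 2 = 0+0+0+0+0+0+0+1+0+0+0 mod 2 = 1
  c[12] = d·G[:,12] = (01101001111)·(00000000100) mod 2 = 0+0+0+0+0+0+0+0+1+0+0 mod 2 = 1
  c[13] = d·G[:,13] = (01101001111)·(00000000010) mod 2 = 0+0+0+0+0+0+0+0+0+1+0 mod 2 = 1
  c[14] = d·G[:,14] = (01101001111)·(00000000001) mod 2 = 0+0+0+0+0+0+0+0+0+0+1 mod 2 = 1
Codeword = 010011011001111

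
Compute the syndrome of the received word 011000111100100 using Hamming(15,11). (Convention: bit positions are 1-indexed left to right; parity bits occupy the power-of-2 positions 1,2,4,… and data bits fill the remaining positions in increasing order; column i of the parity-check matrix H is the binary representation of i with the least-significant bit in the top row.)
Syndrome s = H · r^T (mod 2), r = 011000111100100:
  s[0] = (101010101010101)·(011000111100100) mod 2 = 0+0+1+0+0+0+1+0+1+0+0+0+1+0+0 mod 2 = 0
  s[1] = (011001100110011)·(011000111100100) mod 2 = 0+1+1+0+0+0+1+0+0+1+0+0+0+0+0 mod 2 = 0
  s[2] = (000111100001111)·(011000111100100) mod 2 = 0+0+0+0+0+0+1+0+0+0+0+0+1+0+0 mod 2 = 0
  s[3] = (000000011111111)·(011000111100100) mod 2 = 0+0+0+0+0+0+0+1+1+1+0+0+1+0+0 mod 2 = 0
Syndrome = 0000
s = 0: no error detected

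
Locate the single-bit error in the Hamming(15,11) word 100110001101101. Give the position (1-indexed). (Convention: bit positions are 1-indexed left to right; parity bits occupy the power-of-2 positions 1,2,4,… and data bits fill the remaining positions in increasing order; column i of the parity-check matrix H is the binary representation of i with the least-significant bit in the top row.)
Syndrome s = H · r^T (mod 2), r = 100110001101101:
  s[0] = (101010101010101)·(100110001101101) mod 2 = 1+0+0+0+1+0+0+0+1+0+0+0+1+0+1 mod 2 = 1
  s[1] = (011001100110011)·(100110001101101) mod 2 = 0+0+0+0+0+0+0+0+0+1+0+0+0+0+1 mod 2 = 0
  s[2] = (000111100001111)·(100110001101101) mod 2 = 0+0+0+1+1+0+0+0+0+0+0+1+1+0+1 mod 2 = 1
  s[3] = (000000011111111)·(100110001101101) mod 2 = 0+0+0+0+0+0+0+0+1+1+0+1+1+0+1 mod 2 = 1
Syndrome = 1011
Column i of H is the binary representation of i, so the syndrome is the binary index of the flipped bit.
Read s = 1011 with s[0] as LSB: 1·2^0 + 0·2^1 + 1·2^2 + 1·2^3 = 13.
Error is at bit position 13.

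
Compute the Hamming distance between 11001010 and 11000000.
XOR = 00001010, count of 1s = 2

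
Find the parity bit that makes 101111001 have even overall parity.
Sum of data bits: 1+0+1+1+1+1+0+0+1 = 6.
6 mod 2 = 0, so parity bit = 0.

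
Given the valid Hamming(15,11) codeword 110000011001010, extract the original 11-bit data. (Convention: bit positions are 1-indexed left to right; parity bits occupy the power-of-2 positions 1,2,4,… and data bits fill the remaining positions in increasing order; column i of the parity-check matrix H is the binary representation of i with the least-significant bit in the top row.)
Parity bits occupy power-of-2 positions; data bits are at positions {3,5,6,7,9,10,11,12,13,14,15} (1-indexed).
Extract: c[3]=0 c[5]=0 c[6]=0 c[7]=0 c[9]=1 c[10]=0 c[11]=0 c[12]=1 c[13]=0 c[14]=1 c[15]=0
Data = 00001001010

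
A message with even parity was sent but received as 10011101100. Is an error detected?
Sum of received bits: 1+0+0+1+1+1+0+1+1+0+0 = 6; 6 mod 2 = 0. Result is 0 → no error detected.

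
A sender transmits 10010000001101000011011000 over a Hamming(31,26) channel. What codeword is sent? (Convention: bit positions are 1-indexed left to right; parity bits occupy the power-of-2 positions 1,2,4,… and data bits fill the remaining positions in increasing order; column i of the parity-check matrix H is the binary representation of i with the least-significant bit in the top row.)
Codeword c = d · G (mod 2), d = 10010000001101000011011000:
  c[0] = d·G[:,0] = (10010000001101000011011000)·(11011010101101010101010101) mod 2 = 1+0+0+1+0+0+0+0+0+0+1+1+0+1+0+0+0+0+0+1+0+1+0+0+0+0 mod 2 = 1
  c[1] = d·G[:,1] = (10010000001101000011011000)·(10110110011011001100110011) mod 2 = 1+0+0+1+0+0+0+0+0+0+1+0+0+1+0+0+0+0+0+0+0+1+0+0+0+0 mod 2 = 1
  c[2] = d·G[:,2] = (10010000001101000011011000)·(10000000000000000000000000) mod 2 = 1+0+0+0+0+0+0+0+0+0+0+0+0+0+0+0+0+0+0+0+0+0+0+0+0+0 mod 2 = 1
  c[3] = d·G[:,3] = (10010000001101000011011000)·(01110001111000111100001111) mod 2 = 0+0+0+1+0+0+0+0+0+0+1+0+0+0+0+0+0+0+0+0+0+0+1+0+0+0 mod 2 = 1
  c[4] = d·G[:,4] = (10010000001101000011011000)·(01000000000000000000000000) mod 2 = 0+0+0+0+0+0+0+0+0+0+0+0+0+0+0+0+0+0+0+0+0+0+0+0+0+0 mod 2 = 0
  c[5] = d·G[:,5] = (10010000001101000011011000)·(00100000000000000000000000) mod 2 = 0+0+0+0+0+0+0+0+0+0+0+0+0+0+0+0+0+0+0+0+0+0+0+0+0+0 mod 2 = 0
  c[6] = d·G[:,6] = (10010000001101000011011000)·(00010000000000000000000000) mod 2 = 0+0+0+1+0+0+0+0+0+0+0+0+0+0+0+0+0+0+0+0+0+0+0+0+0+0 mod 2 = 1
  c[7] = d·G[:,7] = (10010000001101000011011000)·(00001111111000000011111111) mod 2 = 0+0+0+0+0+0+0+0+0+0+1+0+0+0+0+0+0+0+1+1+0+1+1+0+0+0 mod 2 = 1
  c[8] = d·G[:,8] = (10010000001101000011011000)·(00001000000000000000000000) mod 2 = 0+0+0+0+0+0+0+0+0+0+0+0+0+0+0+0+0+0+0+0+0+0+0+0+0+0 mod 2 = 0
  c[9] = d·G[:,9] = (10010000001101000011011000)·(00000100000000000000000000) mod 2 = 0+0+0+0+0+0+0+0+0+0+0+0+0+0+0+0+0+0+0+0+0+0+0+0+0+0 mod 2 = 0
  c[10] = d·G[:,10] = (10010000001101000011011000)·(00000010000000000000000000) mod 2 = 0+0+0+0+0+0+0+0+0+0+0+0+0+0+0+0+0+0+0+0+0+0+0+0+0+0 mod 2 = 0
  c[11] = d·G[:,11] = (10010000001101000011011000)·(00000001000000000000000000) mod 2 = 0+0+0+0+0+0+0+0+0+0+0+0+0+0+0+0+0+0+0+0+0+0+0+0+0+0 mod 2 = 0
  c[12] = d·G[:,12] = (10010000001101000011011000)·(00000000100000000000000000) mod 2 = 0+0+0+0+0+0+0+0+0+0+0+0+0+0+0+0+0+0+0+0+0+0+0+0+0+0 mod 2 = 0
  c[13] = d·G[:,13] = (10010000001101000011011000)·(00000000010000000000000000) mod 2 = 0+0+0+0+0+0+0+0+0+0+0+0+0+0+0+0+0+0+0+0+0+0+0+0+0+0 mod 2 = 0
  c[14] = d·G[:,14] = (10010000001101000011011000)·(00000000001000000000000000) mod 2 = 0+0+0+0+0+0+0+0+0+0+1+0+0+0+0+0+0+0+0+0+0+0+0+0+0+0 mod 2 = 1
  c[15] = d·G[:,15] = (10010000001101000011011000)·(00000000000111111111111111) mod 2 = 0+0+0+0+0+0+0+0+0+0+0+1+0+1+0+0+0+0+1+1+0+1+1+0+0+0 mod 2 = 0
  c[16] = d·G[:,16] = (10010000001101000011011000)·(00000000000100000000000000) mod 2 = 0+0+0+0+0+0+0+0+0+0+0+1+0+0+0+0+0+0+0+0+0+0+0+0+0+0 mod 2 = 1
  c[17] = d·G[:,17] = (10010000001101000011011000)·(00000000000010000000000000) mod 2 = 0+0+0+0+0+0+0+0+0+0+0+0+0+0+0+0+0+0+0+0+0+0+0+0+0+0 mod 2 = 0
  c[18] = d·G[:,18] = (10010000001101000011011000)·(00000000000001000000000000) mod 2 = 0+0+0+0+0+0+0+0+0+0+0+0+0+1+0+0+0+0+0+0+0+0+0+0+0+0 mod 2 = 1
  c[19] = d·G[:,19] = (10010000001101000011011000)·(00000000000000100000000000) mod 2 = 0+0+0+0+0+0+0+0+0+0+0+0+0+0+0+0+0+0+0+0+0+0+0+0+0+0 mod 2 = 0
  c[20] = d·G[:,20] = (10010000001101000011011000)·(00000000000000010000000000) mod 2 = 0+0+0+0+0+0+0+0+0+0+0+0+0+0+0+0+0+0+0+0+0+0+0+0+0+0 mod 2 = 0
  c[21] = d·G[:,21] = (10010000001101000011011000)·(00000000000000001000000000) mod 2 = 0+0+0+0+0+0+0+0+0+0+0+0+0+0+0+0+0+0+0+0+0+0+0+0+0+0 mod 2 = 0
  c[22] = d·G[:,22] = (10010000001101000011011000)·(00000000000000000100000000) mod 2 = 0+0+0+0+0+0+0+0+0+0+0+0+0+0+0+0+0+0+0+0+0+0+0+0+0+0 mod 2 = 0
  c[23] = d·G[:,23] = (10010000001101000011011000)·(00000000000000000010000000) mod 2 = 0+0+0+0+0+0+0+0+0+0+0+0+0+0+0+0+0+0+1+0+0+0+0+0+0+0 mod 2 = 1
  c[24] = d·G[:,24] = (10010000001101000011011000)·(00000000000000000001000000) mod 2 = 0+0+0+0+0+0+0+0+0+0+0+0+0+0+0+0+0+0+0+1+0+0+0+0+0+0 mod 2 = 1
  c[25] = d·G[:,25] = (10010000001101000011011000)·(00000000000000000000100000) mod 2 = 0+0+0+0+0+0+0+0+0+0+0+0+0+0+0+0+0+0+0+0+0+0+0+0+0+0 mod 2 = 0
  c[26] = d·G[:,26] = (10010000001101000011011000)·(00000000000000000000010000) mod 2 = 0+0+0+0+0+0+0+0+0+0+0+0+0+0+0+0+0+0+0+0+0+1+0+0+0+0 mod 2 = 1
  c[27] = d·G[:,27] = (10010000001101000011011000)·(00000000000000000000001000) mod 2 = 0+0+0+0+0+0+0+0+0+0+0+0+0+0+0+0+0+0+0+0+0+0+1+0+0+0 mod 2 = 1
  c[28] = d·G[:,28] = (10010000001101000011011000)·(00000000000000000000000100) mod 2 = 0+0+0+0+0+0+0+0+0+0+0+0+0+0+0+0+0+0+0+0+0+0+0+0+0+0 mod 2 = 0
  c[29] = d·G[:,29] = (10010000001101000011011000)·(00000000000000000000000010) mod 2 = 0+0+0+0+0+0+0+0+0+0+0+0+0+0+0+0+0+0+0+0+0+0+0+0+0+0 mod 2 = 0
  c[30] = d·G[:,30] = (10010000001101000011011000)·(00000000000000000000000001) mod 2 = 0+0+0+0+0+0+0+0+0+0+0+0+0+0+0+0+0+0+0+0+0+0+0+0+0+0 mod 2 = 0
Codeword = 1111001100000010101000011011000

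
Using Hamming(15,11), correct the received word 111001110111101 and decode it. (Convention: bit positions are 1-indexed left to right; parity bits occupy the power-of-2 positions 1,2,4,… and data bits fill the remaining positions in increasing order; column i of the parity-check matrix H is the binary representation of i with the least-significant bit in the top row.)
Syndrome s = H · r^T (mod 2), r = 111001110111101:
  s[0] = (101010101010101)·(111001110111101) mod 2 = 1+0+1+0+0+0+1+0+0+0+1+0+1+0+1 mod 2 = 0
  s[1] = (011001100110011)·(111001110111101) mod 2 = 0+1+1+0+0+1+1+0+0+1+1+0+0+0+1 mod 2 = 1
  s[2] = (000111100001111)·(111001110111101) mod 2 = 0+0+0+0+0+1+1+0+0+0+0+1+1+0+1 mod 2 = 1
  s[3] = (000000011111111)·(111001110111101) mod 2 = 0+0+0+0+0+0+0+1+0+1+1+1+1+0+1 mod 2 = 0
Syndrome = 0110
Column 6 of H equals this syndrome → error at bit 6 (1-indexed).
Flip bit 6: 111001110111101 → 111000110111101
Extract data bits at positions {3,5,6,7,9,10,11,12,13,14,15}: 10010111101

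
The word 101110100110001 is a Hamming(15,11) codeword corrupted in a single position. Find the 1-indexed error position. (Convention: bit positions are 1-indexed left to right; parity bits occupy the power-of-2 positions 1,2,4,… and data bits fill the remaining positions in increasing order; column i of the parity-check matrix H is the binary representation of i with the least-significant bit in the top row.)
Syndrome s = H · r^T (mod 2), r = 101110100110001:
  s[0] = (101010101010101)·(101110100110001) mod 2 = 1+0+1+0+1+0+1+0+0+0+1+0+0+0+1 mod 2 = 0
  s[1] = (011001100110011)·(101110100110001) mod 2 = 0+0+1+0+0+0+1+0+0+1+1+0+0+0+1 mod 2 = 1
  s[2] = (000111100001111)·(101110100110001) mod 2 = 0+0+0+1+1+0+1+0+0+0+0+0+0+0+1 mod 2 = 0
  s[3] = (000000011111111)·(101110100110001) mod 2 = 0+0+0+0+0+0+0+0+0+1+1+0+0+0+1 mod 2 = 1
Syndrome = 0101
Column i of H is the binary representation of i, so the syndrome is the binary index of the flipped bit.
Read s = 0101 with s[0] as LSB: 0·2^0 + 1·2^1 + 0·2^2 + 1·2^3 = 10.
Error is at bit position 10.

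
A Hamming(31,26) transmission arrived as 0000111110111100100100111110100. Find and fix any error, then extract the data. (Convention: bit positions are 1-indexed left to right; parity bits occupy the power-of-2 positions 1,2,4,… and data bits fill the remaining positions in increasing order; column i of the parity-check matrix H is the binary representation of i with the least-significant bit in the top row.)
Syndrome s = H · r^T (mod 2), r = 0000111110111100100100111110100:
  s[0] = (1010101010101010101010101010101)·(0000111110111100100100111110100) mod 2 = 0+0+0+0+1+0+1+0+1+0+1+0+1+0+0+0+1+0+0+0+0+0+1+0+1+0+1+0+1+0+0 mod 2 = 0
  s[1] = (0110011001100110011001100110011)·(0000111110111100100100111110100) mod 2 = 0+0+0+0+0+1+1+0+0+0+1+0+0+1+0+0+0+0+0+0+0+0+1+0+0+1+1+0+0+0+0 mod 2 = 1
  s[2] = (0001111000011110000111100001111)·(0000111110111100100100111110100) mod 2 = 0+0+0+0+1+1+1+0+0+0+0+1+1+1+0+0+0+0+0+1+0+0+1+0+0+0+0+0+1+0+0 mod 2 = 1
  s[3] = (0000000111111110000000011111111)·(0000111110111100100100111110100) mod 2 = 0+0+0+0+0+0+0+1+1+0+1+1+1+1+0+0+0+0+0+0+0+0+0+1+1+1+1+0+1+0+0 mod 2 = 1
  s[4] = (0000000000000001111111111111111)·(0000111110111100100100111110100) mod 2 = 0+0+0+0+0+0+0+0+0+0+0+0+0+0+0+0+1+0+0+1+0+0+1+1+1+1+1+0+1+0+0 mod 2 = 0
Syndrome = 01110
Column 14 of H equals this syndrome → error at bit 14 (1-indexed).
Flip bit 14: 0000111110111100100100111110100 → 0000111110111000100100111110100
Extract data bits at positions {3,5,6,7,9,10,11,12,13,14,15,17,18,19,20,21,22,23,24,25,26,27,28,29,30,31}: 01111011100100100111110100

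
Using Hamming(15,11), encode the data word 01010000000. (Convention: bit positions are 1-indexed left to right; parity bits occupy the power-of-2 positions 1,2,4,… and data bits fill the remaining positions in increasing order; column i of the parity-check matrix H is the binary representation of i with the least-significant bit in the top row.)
Codeword c = d · G (mod 2), d = 01010000000:
  c[0] = d·G[:,0] = (01010000000)·(11011010101) mod 2 = 0+1+0+1+0+0+0+0+0+0+0 mod 2 = 0
  c[1] = d·G[:,1] = (01010000000)·(10110110011) mod 2 = 0+0+0+1+0+0+0+0+0+0+0 mod 2 = 1
  c[2] = d·G[:,2] = (01010000000)·(10000000000) mod 2 = 0+0+0+0+0+0+0+0+0+0+0 mod 2 = 0
  c[3] = d·G[:,3] = (01010000000)·(01110001111) mod 2 = 0+1+0+1+0+0+0+0+0+0+0 mod 2 = 0
  c[4] = d·G[:,4] = (01010000000)·(01000000000) mod 2 = 0+1+0+0+0+0+0+0+0+0+0 mod 2 = 1
  c[5] = d·G[:,5] = (01010000000)·(00100000000) mod 2 = 0+0+0+0+0+0+0+0+0+0+0 mod 2 = 0
  c[6] = d·G[:,6] = (01010000000)·(00010000000) mod 2 = 0+0+0+1+0+0+0+0+0+0+0 mod 2 = 1
  c[7] = d·G[:,7] = (01010000000)·(00001111111) mod 2 = 0+0+0+0+0+0+0+0+0+0+0 mod 2 = 0
  c[8] = d·G[:,8] = (01010000000)·(00001000000) mod 2 = 0+0+0+0+0+0+0+0+0+0+0 mod 2 = 0
  c[9] = d·G[:,9] = (01010000000)·(00000100000) mod 2 = 0+0+0+0+0+0+0+0+0+0+0 mod 2 = 0
  c[10] = d·G[:,10] = (01010000000)·(00000010000) mod 2 = 0+0+0+0+0+0+0+0+0+0+0 mod 2 = 0
  c[11] = d·G[:,11] = (01010000000)·(00000001000) mod 2 = 0+0+0+0+0+0+0+0+0+0+0 mod 2 = 0
  c[12] = d·G[:,12] = (01010000000)·(00000000100) mod 2 = 0+0+0+0+0+0+0+0+0+0+0 mod 2 = 0
  c[13] = d·G[:,13] = (01010000000)·(00000000010) mod 2 = 0+0+0+0+0+0+0+0+0+0+0 mod 2 = 0
  c[14] = d·G[:,14] = (01010000000)·(00000000001) mod 2 = 0+0+0+0+0+0+0+0+0+0+0 mod 2 = 0
Codeword = 010010100000000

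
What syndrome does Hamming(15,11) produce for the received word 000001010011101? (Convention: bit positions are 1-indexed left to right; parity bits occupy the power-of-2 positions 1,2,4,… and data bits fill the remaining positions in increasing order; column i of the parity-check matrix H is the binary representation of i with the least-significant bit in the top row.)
Syndrome s = H · r^T (mod 2), r = 000001010011101:
  s[0] = (101010101010101)·(000001010011101) mod 2 = 0+0+0+0+0+0+0+0+0+0+1+0+1+0+1 mod 2 = 1
  s[1] = (011001100110011)·(000001010011101) mod 2 = 0+0+0+0+0+1+0+0+0+0+1+0+0+0+1 mod 2 = 1
  s[2] = (000111100001111)·(000001010011101) mod 2 = 0+0+0+0+0+1+0+0+0+0+0+1+1+0+1 mod 2 = 0
  s[3] = (000000011111111)·(000001010011101) mod 2 = 0+0+0+0+0+0+0+1+0+0+1+1+1+0+1 mod 2 = 1
Syndrome = 1101
Non-zero syndrome: error at position 11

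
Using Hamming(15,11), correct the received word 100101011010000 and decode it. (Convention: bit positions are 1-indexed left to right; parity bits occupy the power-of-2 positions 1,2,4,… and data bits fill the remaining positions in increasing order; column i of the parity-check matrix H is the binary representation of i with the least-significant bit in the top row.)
Syndrome s = H · r^T (mod 2), r = 100101011010000:
  s[0] = (101010101010101)·(100101011010000) mod 2 = 1+0+0+0+0+0+0+0+1+0+1+0+0+0+0 mod 2 = 1
  s[1] = (011001100110011)·(100101011010000) mod 2 = 0+0+0+0+0+1+0+0+0+0+1+0+0+0+0 mod 2 = 0
  s[2] = (000111100001111)·(100101011010000) mod 2 = 0+0+0+1+0+1+0+0+0+0+0+0+0+0+0 mod 2 = 0
  s[3] = (000000011111111)·(100101011010000) mod 2 = 0+0+0+0+0+0+0+1+1+0+1+0+0+0+0 mod 2 = 1
Syndrome = 1001
Column 9 of H equals this syndrome → error at bit 9 (1-indexed).
Flip bit 9: 100101011010000 → 100101010010000
Extract data bits at positions {3,5,6,7,9,10,11,12,13,14,15}: 00100010000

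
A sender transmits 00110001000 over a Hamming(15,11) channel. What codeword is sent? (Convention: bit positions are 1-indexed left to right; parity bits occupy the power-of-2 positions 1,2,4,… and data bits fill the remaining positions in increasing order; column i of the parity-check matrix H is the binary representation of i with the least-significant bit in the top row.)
Codeword c = d · G (mod 2), d = 00110001000:
  c[0] = d·G[:,0] = (00110001000)·(11011010101) mod 2 = 0+0+0+1+0+0+0+0+0+0+0 mod 2 = 1
  c[1] = d·G[:,1] = (00110001000)·(10110110011) mod 2 = 0+0+1+1+0+0+0+0+0+0+0 mod 2 = 0
  c[2] = d·G[:,2] = (00110001000)·(10000000000) mod 2 = 0+0+0+0+0+0+0+0+0+0+0 mod 2 = 0
  c[3] = d·G[:,3] = (00110001000)·(01110001111) mod 2 = 0+0+1+1+0+0+0+1+0+0+0 mod 2 = 1
  c[4] = d·G[:,4] = (00110001000)·(01000000000) mod 2 = 0+0+0+0+0+0+0+0+0+0+0 mod 2 = 0
  c[5] = d·G[:,5] = (00110001000)·(00100000000) mod 2 = 0+0+1+0+0+0+0+0+0+0+0 mod 2 = 1
  c[6] = d·G[:,6] = (00110001000)·(00010000000) mod 2 = 0+0+0+1+0+0+0+0+0+0+0 mod 2 = 1
  c[7] = d·G[:,7] = (00110001000)·(00001111111) mod 2 = 0+0+0+0+0+0+0+1+0+0+0 mod 2 = 1
  c[8] = d·G[:,8] = (00110001000)·(00001000000) mod 2 = 0+0+0+0+0+0+0+0+0+0+0 mod 2 = 0
  c[9] = d·G[:,9] = (00110001000)·(00000100000) mod 2 = 0+0+0+0+0+0+0+0+0+0+0 mod 2 = 0
  c[10] = d·G[:,10] = (00110001000)·(00000010000) mod 2 = 0+0+0+0+0+0+0+0+0+0+0 mod 2 = 0
  c[11] = d·G[:,11] = (00110001000)·(00000001000) mod 2 = 0+0+0+0+0+0+0+1+0+0+0 mod 2 = 1
  c[12] = d·G[:,12] = (00110001000)·(00000000100) mod 2 = 0+0+0+0+0+0+0+0+0+0+0 mod 2 = 0
  c[13] = d·G[:,13] = (00110001000)·(00000000010) mod 2 = 0+0+0+0+0+0+0+0+0+0+0 mod 2 = 0
  c[14] = d·G[:,14] = (00110001000)·(00000000001) mod 2 = 0+0+0+0+0+0+0+0+0+0+0 mod 2 = 0
Codeword = 100101110001000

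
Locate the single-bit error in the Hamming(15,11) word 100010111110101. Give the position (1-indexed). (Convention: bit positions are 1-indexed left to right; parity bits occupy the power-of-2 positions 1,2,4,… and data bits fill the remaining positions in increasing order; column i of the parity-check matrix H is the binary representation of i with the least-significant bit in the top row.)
Syndrome s = H · r^T (mod 2), r = 100010111110101:
  s[0] = (101010101010101)·(100010111110101) mod 2 = 1+0+0+0+1+0+1+0+1+0+1+0+1+0+1 mod 2 = 1
  s[1] = (011001100110011)·(100010111110101) mod 2 = 0+0+0+0+0+0+1+0+0+1+1+0+0+0+1 mod 2 = 0
  s[2] = (000111100001111)·(100010111110101) mod 2 = 0+0+0+0+1+0+1+0+0+0+0+0+1+0+1 mod 2 = 0
  s[3] = (000000011111111)·(100010111110101) mod 2 = 0+0+0+0+0+0+0+1+1+1+1+0+1+0+1 mod 2 = 0
Syndrome = 1000
Column i of H is the binary representation of i, so the syndrome is the binary index of the flipped bit.
Read s = 1000 with s[0] as LSB: 1·2^0 + 0·2^1 + 0·2^2 + 0·2^3 = 1.
Error is at bit position 1.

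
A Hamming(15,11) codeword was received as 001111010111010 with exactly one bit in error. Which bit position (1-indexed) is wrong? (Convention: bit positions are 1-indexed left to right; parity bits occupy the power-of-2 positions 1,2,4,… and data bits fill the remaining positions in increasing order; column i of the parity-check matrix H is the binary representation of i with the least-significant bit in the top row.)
Syndrome s = H · r^T (mod 2), r = 001111010111010:
  s[0] = (101010101010101)·(001111010111010) mod 2 = 0+0+1+0+1+0+0+0+0+0+1+0+0+0+0 mod 2 = 1
  s[1] = (011001100110011)·(001111010111010) mod 2 = 0+0+1+0+0+1+0+0+0+1+1+0+0+1+0 mod 2 = 1
  s[2] = (000111100001111)·(001111010111010) mod 2 = 0+0+0+1+1+1+0+0+0+0+0+1+0+1+0 mod 2 = 1
  s[3] = (000000011111111)·(001111010111010) mod 2 = 0+0+0+0+0+0+0+1+0+1+1+1+0+1+0 mod 2 = 1
Syndrome = 1111
Column i of H is the binary representation of i, so the syndrome is the binary index of the flipped bit.
Read s = 1111 with s[0] as LSB: 1·2^0 + 1·2^1 + 1·2^2 + 1·2^3 = 15.
Error is at bit position 15.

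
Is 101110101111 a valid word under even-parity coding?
Sum of all bits: 1+0+1+1+1+0+1+0+1+1+1+1 = 9; 9 mod 2 = 1. Result is 1 → parity error detected.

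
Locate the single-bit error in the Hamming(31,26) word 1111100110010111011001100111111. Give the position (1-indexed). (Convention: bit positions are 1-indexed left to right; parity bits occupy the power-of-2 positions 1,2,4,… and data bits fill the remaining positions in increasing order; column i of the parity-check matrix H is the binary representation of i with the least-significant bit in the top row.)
Syndrome s = H · r^T (mod 2), r = 1111100110010111011001100111111:
  s[0] = (1010101010101010101010101010101)·(1111100110010111011001100111111) mod 2 = 1+0+1+0+1+0+0+0+1+0+0+0+0+0+1+0+0+0+1+0+0+0+1+0+0+0+1+0+1+0+1 mod 2 = 0
  s[1] = (0110011001100110011001100110011)·(1111100110010111011001100111111) mod 2 = 0+1+1+0+0+0+0+0+0+0+0+0+0+1+1+0+0+1+1+0+0+1+1+0+0+1+1+0+0+1+1 mod 2 = 0
  s[2] = (0001111000011110000111100001111)·(1111100110010111011001100111111) mod 2 = 0+0+0+1+1+0+0+0+0+0+0+1+0+1+1+0+0+0+0+0+0+1+1+0+0+0+0+1+1+1+1 mod 2 = 1
  s[3] = (0000000111111110000000011111111)·(1111100110010111011001100111111) mod 2 = 0+0+0+0+0+0+0+1+1+0+0+1+0+1+1+0+0+0+0+0+0+0+0+0+0+1+1+1+1+1+1 mod 2 = 1
  s[4] = (0000000000000001111111111111111)·(1111100110010111011001100111111) mod 2 = 0+0+0+0+0+0+0+0+0+0+0+0+0+0+0+1+0+1+1+0+0+1+1+0+0+1+1+1+1+1+1 mod 2 = 1
Syndrome = 00111
Column i of H is the binary representation of i, so the syndrome is the binary index of the flipped bit.
Read s = 00111 with s[0] as LSB: 0·2^0 + 0·2^1 + 1·2^2 + 1·2^3 + 1·2^4 = 28.
Error is at bit position 28.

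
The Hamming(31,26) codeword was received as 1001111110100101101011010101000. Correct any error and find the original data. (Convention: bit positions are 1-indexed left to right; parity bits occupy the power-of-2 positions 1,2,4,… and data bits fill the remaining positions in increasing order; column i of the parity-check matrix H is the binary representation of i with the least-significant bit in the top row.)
Syndrome s = H · r^T (mod 2), r = 1001111110100101101011010101000:
  s[0] = (1010101010101010101010101010101)·(1001111110100101101011010101000) mod 2 = 1+0+0+0+1+0+1+0+1+0+1+0+0+0+0+0+1+0+1+0+1+0+0+0+0+0+0+0+0+0+0 mod 2 = 0
  s[1] = (0110011001100110011001100110011)·(1001111110100101101011010101000) mod 2 = 0+0+0+0+0+1+1+0+0+0+1+0+0+1+0+0+0+0+1+0+0+1+0+0+0+1+0+0+0+0+0 mod 2 = 1
  s[2] = (0001111000011110000111100001111)·(1001111110100101101011010101000) mod 2 = 0+0+0+1+1+1+1+0+0+0+0+0+0+1+0+0+0+0+0+0+1+1+0+0+0+0+0+1+0+0+0 mod 2 = 0
  s[3] = (0000000111111110000000011111111)·(1001111110100101101011010101000) mod 2 = 0+0+0+0+0+0+0+1+1+0+1+0+0+1+0+0+0+0+0+0+0+0+0+1+0+1+0+1+0+0+0 mod 2 = 1
  s[4] = (0000000000000001111111111111111)·(1001111110100101101011010101000) mod 2 = 0+0+0+0+0+0+0+0+0+0+0+0+0+0+0+1+1+0+1+0+1+1+0+1+0+1+0+1+0+0+0 mod 2 = 0
Syndrome = 01010
Column 10 of H equals this syndrome → error at bit 10 (1-indexed).
Flip bit 10: 1001111110100101101011010101000 → 1001111111100101101011010101000
Extract data bits at positions {3,5,6,7,9,10,11,12,13,14,15,17,18,19,20,21,22,23,24,25,26,27,28,29,30,31}: 01111110010101011010101000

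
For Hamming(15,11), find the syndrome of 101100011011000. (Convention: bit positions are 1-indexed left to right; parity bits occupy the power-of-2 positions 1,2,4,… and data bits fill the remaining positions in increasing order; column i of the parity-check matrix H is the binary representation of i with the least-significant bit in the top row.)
Syndrome s = H · r^T (mod 2), r = 101100011011000:
  s[0] = (101010101010101)·(101100011011000) mod 2 = 1+0+1+0+0+0+0+0+1+0+1+0+0+0+0 mod 2 = 0
  s[1] = (011001100110011)·(101100011011000) mod 2 = 0+0+1+0+0+0+0+0+0+0+1+0+0+0+0 mod 2 = 0
  s[2] = (000111100001111)·(101100011011000) mod 2 = 0+0+0+1+0+0+0+0+0+0+0+1+0+0+0 mod 2 = 0
  s[3] = (000000011111111)·(101100011011000) mod 2 = 0+0+0+0+0+0+0+1+1+0+1+1+0+0+0 mod 2 = 0
Syndrome = 0000
s = 0: no error detected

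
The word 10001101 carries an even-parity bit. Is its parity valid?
Sum of all bits: 1+0+0+0+1+1+0+1 = 4; 4 mod 2 = 0. Result is 0 → valid parity.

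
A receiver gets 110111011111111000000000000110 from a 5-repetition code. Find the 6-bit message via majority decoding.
Split into 5-bit blocks and majority-vote each:
  block 1 = 11011: 4 ones, 1 zeros → 1
  block 2 = 10111: 4 ones, 1 zeros → 1
  block 3 = 11111: 5 ones, 0 zeros → 1
  block 4 = 00000: 0 ones, 5 zeros → 0
  block 5 = 00000: 0 ones, 5 zeros → 0
  block 6 = 00110: 2 ones, 3 zeros → 0
Decoded = 111000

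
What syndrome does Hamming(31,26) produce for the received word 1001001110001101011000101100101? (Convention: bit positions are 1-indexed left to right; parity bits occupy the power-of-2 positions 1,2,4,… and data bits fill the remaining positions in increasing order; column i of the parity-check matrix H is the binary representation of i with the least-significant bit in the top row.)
Syndrome s = H · r^T (mod 2), r = 1001001110001101011000101100101:
  s[0] = (1010101010101010101010101010101)·(1001001110001101011000101100101) mod 2 = 1+0+0+0+0+0+1+0+1+0+0+0+1+0+0+0+0+0+1+0+0+0+1+0+1+0+0+0+1+0+1 mod 2 = 1
  s[1] = (0110011001100110011001100110011)·(1001001110001101011000101100101) mod 2 = 0+0+0+0+0+0+1+0+0+0+0+0+0+1+0+0+0+1+1+0+0+0+1+0+0+1+0+0+0+0+1 mod 2 = 1
  s[2] = (0001111000011110000111100001111)·(1001001110001101011000101100101) mod 2 = 0+0+0+1+0+0+1+0+0+0+0+0+1+1+0+0+0+0+0+0+0+0+1+0+0+0+0+0+1+0+1 mod 2 = 1
  s[3] = (0000000111111110000000011111111)·(1001001110001101011000101100101) mod 2 = 0+0+0+0+0+0+0+1+1+0+0+0+1+1+0+0+0+0+0+0+0+0+0+0+1+1+0+0+1+0+1 mod 2 = 0
  s[4] = (0000000000000001111111111111111)·(1001001110001101011000101100101) mod 2 = 0+0+0+0+0+0+0+0+0+0+0+0+0+0+0+1+0+1+1+0+0+0+1+0+1+1+0+0+1+0+1 mod 2 = 0
Syndrome = 11100
Non-zero syndrome: error at position 7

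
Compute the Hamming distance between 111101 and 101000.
XOR = 010101, count of 1s = 3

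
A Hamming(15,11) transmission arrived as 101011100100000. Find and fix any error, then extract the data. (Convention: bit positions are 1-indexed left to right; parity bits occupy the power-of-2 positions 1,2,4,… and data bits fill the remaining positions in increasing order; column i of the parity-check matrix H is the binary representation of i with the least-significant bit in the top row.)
Syndrome s = H · r^T (mod 2), r = 101011100100000:
  s[0] = (101010101010101)·(101011100100000) mod 2 = 1+0+1+0+1+0+1+0+0+0+0+0+0+0+0 mod 2 = 0
  s[1] = (011001100110011)·(101011100100000) mod 2 = 0+0+1+0+0+1+1+0+0+1+0+0+0+0+0 mod 2 = 0
  s[2] = (000111100001111)·(101011100100000) mod 2 = 0+0+0+0+1+1+1+0+0+0+0+0+0+0+0 mod 2 = 1
  s[3] = (000000011111111)·(101011100100000) mod 2 = 0+0+0+0+0+0+0+0+0+1+0+0+0+0+0 mod 2 = 1
Syndrome = 0011
Column 12 of H equals this syndrome → error at bit 12 (1-indexed).
Flip bit 12: 101011100100000 → 101011100101000
Extract data bits at positions {3,5,6,7,9,10,11,12,13,14,15}: 11110101000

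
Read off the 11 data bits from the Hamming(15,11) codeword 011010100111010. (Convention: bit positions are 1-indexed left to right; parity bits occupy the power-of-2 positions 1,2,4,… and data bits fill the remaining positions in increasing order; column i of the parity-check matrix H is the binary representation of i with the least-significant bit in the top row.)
Parity bits occupy power-of-2 positions; data bits are at positions {3,5,6,7,9,10,11,12,13,14,15} (1-indexed).
Extract: c[3]=1 c[5]=1 c[6]=0 c[7]=1 c[9]=0 c[10]=1 c[11]=1 c[12]=1 c[13]=0 c[14]=1 c[15]=0
Data = 11010111010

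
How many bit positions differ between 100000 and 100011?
XOR = 000011, count of 1s = 2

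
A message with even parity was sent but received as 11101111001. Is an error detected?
Sum of received bits: 1+1+1+0+1+1+1+1+0+0+1 = 8; 8 mod 2 = 0. Result is 0 → no error detected.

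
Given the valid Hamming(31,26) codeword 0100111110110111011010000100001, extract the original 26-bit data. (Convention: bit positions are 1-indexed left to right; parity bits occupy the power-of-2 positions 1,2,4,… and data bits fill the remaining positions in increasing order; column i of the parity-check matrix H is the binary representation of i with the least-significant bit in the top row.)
Parity bits occupy power-of-2 positions; data bits are at positions {3,5,6,7,9,10,11,12,13,14,15,17,18,19,20,21,22,23,24,25,26,27,28,29,30,31} (1-indexed).
Extract: c[3]=0 c[5]=1 c[6]=1 c[7]=1 c[9]=1 c[10]=0 c[11]=1 c[12]=1 c[13]=0 c[14]=1 c[15]=1 c[17]=0 c[18]=1 c[19]=1 c[20]=0 c[21]=1 c[22]=0 c[23]=0 c[24]=0 c[25]=0 c[26]=1 c[27]=0 c[28]=0 c[29]=0 c[30]=0 c[31]=1
Data = 01111011011011010000100001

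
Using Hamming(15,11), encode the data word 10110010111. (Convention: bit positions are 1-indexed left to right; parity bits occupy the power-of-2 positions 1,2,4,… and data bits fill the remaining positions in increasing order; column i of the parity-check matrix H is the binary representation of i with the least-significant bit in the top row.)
Codeword c = d · G (mod 2), d = 10110010111:
  c[0] = d·G[:,0] = (10110010111)·(11011010101) mod 2 = 1+0+0+1+0+0+1+0+1+0+1 mod 2 = 1
  c[1] = d·G[:,1] = (10110010111)·(10110110011) mod 2 = 1+0+1+1+0+0+1+0+0+1+1 mod 2 = 0
  c[2] = d·G[:,2] = (10110010111)·(10000000000) mod 2 = 1+0+0+0+0+0+0+0+0+0+0 mod 2 = 1
  c[3] = d·G[:,3] = (10110010111)·(01110001111) mod 2 = 0+0+1+1+0+0+0+0+1+1+1 mod 2 = 1
  c[4] = d·G[:,4] = (10110010111)·(01000000000) mod 2 = 0+0+0+0+0+0+0+0+0+0+0 mod 2 = 0
  c[5] = d·G[:,5] = (10110010111)·(00100000000) mod 2 = 0+0+1+0+0+0+0+0+0+0+0 mod 2 = 1
  c[6] = d·G[:,6] = (10110010111)·(00010000000) mod 2 = 0+0+0+1+0+0+0+0+0+0+0 mod 2 = 1
  c[7] = d·G[:,7] = (10110010111)·(00001111111) mod 2 = 0+0+0+0+0+0+1+0+1+1+1 mod 2 = 0
  c[8] = d·G[:,8] = (10110010111)·(00001000000) mod 2 = 0+0+0+0+0+0+0+0+0+0+0 mod 2 = 0
  c[9] = d·G[:,9] = (10110010111)·(00000100000) mod 2 = 0+0+0+0+0+0+0+0+0+0+0 mod 2 = 0
  c[10] = d·G[:,10] = (10110010111)·(00000010000) mod 2 = 0+0+0+0+0+0+1+0+0+0+0 mod 2 = 1
  c[11] = d·G[:,11] = (10110010111)·(00000001000) mod 2 = 0+0+0+0+0+0+0+0+0+0+0 mod 2 = 0
  c[12] = d·G[:,12] = (10110010111)·(00000000100) mod 2 = 0+0+0+0+0+0+0+0+1+0+0 mod 2 = 1
  c[13] = d·G[:,13] = (10110010111)·(00000000010) mod 2 = 0+0+0+0+0+0+0+0+0+1+0 mod 2 = 1
  c[14] = d·G[:,14] = (10110010111)·(00000000001) mod 2 = 0+0+0+0+0+0+0+0+0+0+1 mod 2 = 1
Codeword = 101101100010111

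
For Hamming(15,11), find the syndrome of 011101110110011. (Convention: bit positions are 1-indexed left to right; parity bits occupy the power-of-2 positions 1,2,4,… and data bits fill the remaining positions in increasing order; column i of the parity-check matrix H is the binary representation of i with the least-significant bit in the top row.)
Syndrome s = H · r^T (mod 2), r = 011101110110011:
  s[0] = (101010101010101)·(011101110110011) mod 2 = 0+0+1+0+0+0+1+0+0+0+1+0+0+0+1 mod 2 = 0
  s[1] = (011001100110011)·(011101110110011) mod 2 = 0+1+1+0+0+1+1+0+0+1+1+0+0+1+1 mod 2 = 0
  s[2] = (000111100001111)·(011101110110011) mod 2 = 0+0+0+1+0+1+1+0+0+0+0+0+0+1+1 mod 2 = 1
  s[3] = (000000011111111)·(011101110110011) mod 2 = 0+0+0+0+0+0+0+1+0+1+1+0+0+1+1 mod 2 = 1
Syndrome = 0011
Non-zero syndrome: error at position 12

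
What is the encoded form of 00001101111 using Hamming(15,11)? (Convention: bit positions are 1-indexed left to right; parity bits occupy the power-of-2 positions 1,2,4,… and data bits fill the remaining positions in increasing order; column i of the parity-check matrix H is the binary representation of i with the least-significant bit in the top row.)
Codeword c = d · G (mod 2), d = 00001101111:
  c[0] = d·G[:,0] = (00001101111)·(11011010101) mod 2 = 0+0+0+0+1+0+0+0+1+0+1 mod 2 = 1
  c[1] = d·G[:,1] = (00001101111)·(10110110011) mod 2 = 0+0+0+0+0+1+0+0+0+1+1 mod 2 = 1
  c[2] = d·G[:,2] = (00001101111)·(10000000000) mod 2 = 0+0+0+0+0+0+0+0+0+0+0 mod 2 = 0
  c[3] = d·G[:,3] = (00001101111)·(01110001111) mod 2 = 0+0+0+0+0+0+0+1+1+1+1 mod 2 = 0
  c[4] = d·G[:,4] = (00001101111)·(01000000000) mod 2 = 0+0+0+0+0+0+0+0+0+0+0 mod 2 = 0
  c[5] = d·G[:,5] = (00001101111)·(00100000000) mod 2 = 0+0+0+0+0+0+0+0+0+0+0 mod 2 = 0
  c[6] = d·G[:,6] = (00001101111)·(00010000000) mod 2 = 0+0+0+0+0+0+0+0+0+0+0 mod 2 = 0
  c[7] = d·G[:,7] = (00001101111)·(00001111111) mod 2 = 0+0+0+0+1+1+0+1+1+1+1 mod 2 = 0
  c[8] = d·G[:,8] = (00001101111)·(00001000000) mod 2 = 0+0+0+0+1+0+0+0+0+0+0 mod 2 = 1
  c[9] = d·G[:,9] = (00001101111)·(00000100000) mod 2 = 0+0+0+0+0+1+0+0+0+0+0 mod 2 = 1
  c[10] = d·G[:,10] = (00001101111)·(00000010000) mod 2 = 0+0+0+0+0+0+0+0+0+0+0 mod 2 = 0
  c[11] = d·G[:,11] = (00001101111)·(00000001000) mod 2 = 0+0+0+0+0+0+0+1+0+0+0 mod 2 = 1
  c[12] = d·G[:,12] = (00001101111)·(00000000100) mod 2 = 0+0+0+0+0+0+0+0+1+0+0 mod 2 = 1
  c[13] = d·G[:,13] = (00001101111)·(00000000010) mod 2 = 0+0+0+0+0+0+0+0+0+1+0 mod 2 = 1
  c[14] = d·G[:,14] = (00001101111)·(00000000001) mod 2 = 0+0+0+0+0+0+0+0+0+0+1 mod 2 = 1
Codeword = 110000001101111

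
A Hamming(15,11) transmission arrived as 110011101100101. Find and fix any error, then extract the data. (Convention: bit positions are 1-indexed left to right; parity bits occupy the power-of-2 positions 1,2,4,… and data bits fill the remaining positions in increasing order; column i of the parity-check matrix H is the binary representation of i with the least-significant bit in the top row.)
Syndrome s = H · r^T (mod 2), r = 110011101100101:
  s[0] = (101010101010101)·(110011101100101) mod 2 = 1+0+0+0+1+0+1+0+1+0+0+0+1+0+1 mod 2 = 0
  s[1] = (011001100110011)·(110011101100101) mod 2 = 0+1+0+0+0+1+1+0+0+1+0+0+0+0+1 mod 2 = 1
  s[2] = (000111100001111)·(110011101100101) mod 2 = 0+0+0+0+1+1+1+0+0+0+0+0+1+0+1 mod 2 = 1
  s[3] = (000000011111111)·(110011101100101) mod 2 = 0+0+0+0+0+0+0+0+1+1+0+0+1+0+1 mod 2 = 0
Syndrome = 0110
Column 6 of H equals this syndrome → error at bit 6 (1-indexed).
Flip bit 6: 110011101100101 → 110010101100101
Extract data bits at positions {3,5,6,7,9,10,11,12,13,14,15}: 01011100101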